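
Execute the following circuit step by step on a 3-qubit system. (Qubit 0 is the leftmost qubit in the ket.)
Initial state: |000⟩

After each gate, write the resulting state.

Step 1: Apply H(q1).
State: 1/√2|000⟩ + 1/√2|010⟩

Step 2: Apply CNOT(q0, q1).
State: 1/√2|000⟩ + 1/√2|010⟩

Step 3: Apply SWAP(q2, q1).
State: 1/√2|000⟩ + 1/√2|001⟩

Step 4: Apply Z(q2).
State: 1/√2|000⟩ - 1/√2|001⟩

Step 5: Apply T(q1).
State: 1/√2|000⟩ - 1/√2|001⟩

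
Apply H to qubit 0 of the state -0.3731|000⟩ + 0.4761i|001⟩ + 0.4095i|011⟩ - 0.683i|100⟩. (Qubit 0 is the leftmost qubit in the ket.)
(-0.2638 - 0.483i)|000⟩ + 0.3367i|001⟩ + 0.2896i|011⟩ + (-0.2638 + 0.483i)|100⟩ + 0.3367i|101⟩ + 0.2896i|111⟩

H on qubit 0 mixes each pair of kets that differ only in qubit 0: amplitudes (a, b) of (|…0…⟩, |…1…⟩) become ((a + b)/√2, (a − b)/√2). Kets absent from the input have amplitude 0.
(|000⟩, |100⟩): (a, b) = (-0.3731, -0.683i) → ((-0.2638 - 0.483i), (-0.2638 + 0.483i))
(|001⟩, |101⟩): (a, b) = (0.4761i, 0) → (0.3367i, 0.3367i)
(|011⟩, |111⟩): (a, b) = (0.4095i, 0) → (0.2896i, 0.2896i)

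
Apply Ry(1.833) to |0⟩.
0.6086|0⟩ + 0.7935|1⟩

Ry(1.833) = [[cos(θ/2), −sin(θ/2)], [sin(θ/2), cos(θ/2)]]; θ = 1.833, cos(θ/2) ≈ 0.608601, sin(θ/2) ≈ 0.793476.
With a = amp(|0⟩) = 1 and b = amp(|1⟩) = 0:
new amp(|0⟩) = (0.608601)·a + (-0.793476)·b = 0.6086
new amp(|1⟩) = (0.793476)·a + (0.608601)·b = 0.7935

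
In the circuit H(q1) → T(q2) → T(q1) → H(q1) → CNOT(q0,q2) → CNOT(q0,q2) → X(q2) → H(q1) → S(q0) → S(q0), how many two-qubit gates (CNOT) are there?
2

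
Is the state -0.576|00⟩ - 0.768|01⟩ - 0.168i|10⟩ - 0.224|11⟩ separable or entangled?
Entangled

Writing the state as a|00⟩ + b|01⟩ + c|10⟩ + d|11⟩, it is a product state iff ad − bc = 0.
Here (a, b, c, d) = (-0.576, -0.768, -0.168i, -0.224): ad − bc = (-0.576)(-0.224) − (-0.768)(-0.168i) = (0.129 - 0.129i) ≠ 0, so the state is entangled.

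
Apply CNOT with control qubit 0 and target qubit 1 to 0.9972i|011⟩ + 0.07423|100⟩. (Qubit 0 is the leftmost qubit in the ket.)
0.9972i|011⟩ + 0.07423|110⟩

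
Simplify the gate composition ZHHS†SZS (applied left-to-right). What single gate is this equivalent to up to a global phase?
S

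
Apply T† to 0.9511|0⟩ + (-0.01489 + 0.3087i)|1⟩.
0.9511|0⟩ + (0.2078 + 0.2288i)|1⟩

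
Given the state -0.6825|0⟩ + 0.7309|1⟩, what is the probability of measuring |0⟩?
0.4658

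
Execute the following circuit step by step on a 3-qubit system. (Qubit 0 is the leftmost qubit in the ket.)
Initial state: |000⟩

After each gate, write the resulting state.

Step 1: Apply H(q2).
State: 1/√2|000⟩ + 1/√2|001⟩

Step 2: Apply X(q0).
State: 1/√2|100⟩ + 1/√2|101⟩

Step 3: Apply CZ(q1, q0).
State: 1/√2|100⟩ + 1/√2|101⟩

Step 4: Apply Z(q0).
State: -1/√2|100⟩ - 1/√2|101⟩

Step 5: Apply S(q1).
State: -1/√2|100⟩ - 1/√2|101⟩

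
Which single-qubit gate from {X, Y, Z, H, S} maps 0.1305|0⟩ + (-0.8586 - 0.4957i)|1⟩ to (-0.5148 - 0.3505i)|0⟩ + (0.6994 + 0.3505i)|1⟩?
H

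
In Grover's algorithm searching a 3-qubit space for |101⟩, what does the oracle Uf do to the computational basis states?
Uf|x⟩ = -|x⟩ if x = 101, else |x⟩ (phase flip on target)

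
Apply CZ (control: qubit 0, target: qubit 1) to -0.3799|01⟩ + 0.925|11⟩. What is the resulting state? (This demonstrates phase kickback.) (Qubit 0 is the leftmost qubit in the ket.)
-0.3799|01⟩ - 0.925|11⟩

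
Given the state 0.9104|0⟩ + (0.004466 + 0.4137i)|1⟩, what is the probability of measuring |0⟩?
0.8288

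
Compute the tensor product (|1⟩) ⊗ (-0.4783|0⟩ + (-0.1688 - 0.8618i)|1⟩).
-0.4783|10⟩ + (-0.1688 - 0.8618i)|11⟩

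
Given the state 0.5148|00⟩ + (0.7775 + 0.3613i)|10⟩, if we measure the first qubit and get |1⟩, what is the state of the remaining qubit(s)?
(0.9069 + 0.4214i)|0⟩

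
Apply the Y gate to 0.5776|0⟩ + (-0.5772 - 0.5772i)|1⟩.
(-0.5772 + 0.5772i)|0⟩ + 0.5776i|1⟩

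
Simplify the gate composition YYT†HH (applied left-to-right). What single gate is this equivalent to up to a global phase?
T†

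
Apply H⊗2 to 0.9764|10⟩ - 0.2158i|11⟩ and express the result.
(0.4882 - 0.1079i)|00⟩ + (0.4882 + 0.1079i)|01⟩ + (-0.4882 + 0.1079i)|10⟩ + (-0.4882 - 0.1079i)|11⟩

H⊗2 gives amp(|y⟩) = (1/2) Σ_x (−1)^(x·y) amp(|x⟩), where x·y is the number of positions in which both x and y have a 1.
|00⟩: (0.9764 - 0.2158i)/2 = (0.4882 - 0.1079i)
|01⟩: (0.9764 + 0.2158i)/2 = (0.4882 + 0.1079i)
|10⟩: (-0.9764 + 0.2158i)/2 = (-0.4882 + 0.1079i)
|11⟩: (-0.9764 - 0.2158i)/2 = (-0.4882 - 0.1079i)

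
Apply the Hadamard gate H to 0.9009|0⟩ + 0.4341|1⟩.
0.944|0⟩ + 0.3301|1⟩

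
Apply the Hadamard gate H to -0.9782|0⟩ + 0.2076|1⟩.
-0.5449|0⟩ - 0.8385|1⟩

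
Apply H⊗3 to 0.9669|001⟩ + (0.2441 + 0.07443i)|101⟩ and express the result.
(0.4282 + 0.02631i)|000⟩ + (-0.4282 - 0.02631i)|001⟩ + (0.4282 + 0.02631i)|010⟩ + (-0.4282 - 0.02631i)|011⟩ + (0.2555 - 0.02631i)|100⟩ + (-0.2555 + 0.02631i)|101⟩ + (0.2555 - 0.02631i)|110⟩ + (-0.2555 + 0.02631i)|111⟩

H⊗3 gives amp(|y⟩) = (1/2√2) Σ_x (−1)^(x·y) amp(|x⟩), where x·y is the number of positions in which both x and y have a 1.
|000⟩: (0.9669 + (0.2441 + 0.07443i))/(2√2) = (0.4282 + 0.02631i)
|001⟩: (-0.9669 - (0.2441 + 0.07443i))/(2√2) = (-0.4282 - 0.02631i)
|010⟩: (0.9669 + (0.2441 + 0.07443i))/(2√2) = (0.4282 + 0.02631i)
|011⟩: (-0.9669 - (0.2441 + 0.07443i))/(2√2) = (-0.4282 - 0.02631i)
|100⟩: (0.9669 - (0.2441 + 0.07443i))/(2√2) = (0.2555 - 0.02631i)
|101⟩: (-0.9669 + (0.2441 + 0.07443i))/(2√2) = (-0.2555 + 0.02631i)
|110⟩: (0.9669 - (0.2441 + 0.07443i))/(2√2) = (0.2555 - 0.02631i)
|111⟩: (-0.9669 + (0.2441 + 0.07443i))/(2√2) = (-0.2555 + 0.02631i)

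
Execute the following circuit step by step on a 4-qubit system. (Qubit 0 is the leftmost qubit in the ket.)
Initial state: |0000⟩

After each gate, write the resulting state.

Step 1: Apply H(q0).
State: 1/√2|0000⟩ + 1/√2|1000⟩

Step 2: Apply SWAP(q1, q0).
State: 1/√2|0000⟩ + 1/√2|0100⟩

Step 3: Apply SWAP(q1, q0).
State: 1/√2|0000⟩ + 1/√2|1000⟩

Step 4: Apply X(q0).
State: 1/√2|0000⟩ + 1/√2|1000⟩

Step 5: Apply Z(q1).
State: 1/√2|0000⟩ + 1/√2|1000⟩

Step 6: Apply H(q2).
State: 1/2|0000⟩ + 1/2|0010⟩ + 1/2|1000⟩ + 1/2|1010⟩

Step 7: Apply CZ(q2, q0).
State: 1/2|0000⟩ + 1/2|0010⟩ + 1/2|1000⟩ - 1/2|1010⟩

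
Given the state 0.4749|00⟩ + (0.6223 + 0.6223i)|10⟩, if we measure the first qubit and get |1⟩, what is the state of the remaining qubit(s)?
(1/√2 + (1/√2)i)|0⟩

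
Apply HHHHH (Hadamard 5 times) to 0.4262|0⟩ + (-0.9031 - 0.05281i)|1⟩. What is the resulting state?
(-0.3372 - 0.03734i)|0⟩ + (0.94 + 0.03734i)|1⟩

H² = I, so H^5 = H: a single Hadamard. With (a, b) = (0.4262, (-0.9031 - 0.05281i)), H gives ((a + b)/√2, (a − b)/√2) = ((-0.3372 - 0.03734i), (0.94 + 0.03734i)).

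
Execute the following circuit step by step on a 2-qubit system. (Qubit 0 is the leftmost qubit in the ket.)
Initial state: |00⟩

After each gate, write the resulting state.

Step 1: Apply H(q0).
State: 1/√2|00⟩ + 1/√2|10⟩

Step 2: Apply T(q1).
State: 1/√2|00⟩ + 1/√2|10⟩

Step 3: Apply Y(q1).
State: (1/√2)i|01⟩ + (1/√2)i|11⟩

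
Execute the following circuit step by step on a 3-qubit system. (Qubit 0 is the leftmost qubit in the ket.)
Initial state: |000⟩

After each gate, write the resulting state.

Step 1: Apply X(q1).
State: |010⟩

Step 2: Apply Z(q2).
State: |010⟩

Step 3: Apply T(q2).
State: |010⟩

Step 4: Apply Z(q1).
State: -|010⟩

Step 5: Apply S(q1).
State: -i|010⟩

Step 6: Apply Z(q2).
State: -i|010⟩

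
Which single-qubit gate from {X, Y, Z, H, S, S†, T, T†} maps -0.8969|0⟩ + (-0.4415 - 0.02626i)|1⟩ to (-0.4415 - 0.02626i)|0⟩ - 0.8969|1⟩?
X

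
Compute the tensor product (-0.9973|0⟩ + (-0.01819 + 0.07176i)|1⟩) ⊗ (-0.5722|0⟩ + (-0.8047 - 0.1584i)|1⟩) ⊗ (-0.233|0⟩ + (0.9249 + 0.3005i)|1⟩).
-0.133|000⟩ + (0.5278 + 0.1715i)|001⟩ + (-0.187 - 0.03681i)|010⟩ + (0.6948 + 0.3873i)|011⟩ + (-0.002425 + 0.009567i)|100⟩ + (0.02197 - 0.03485i)|101⟩ + (-0.006059 + 0.01278i)|110⟩ + (0.04054 - 0.04293i)|111⟩

amp(|b₁b₂…⟩) = product of the factor amplitudes for bits b₁, b₂, …; only kets whose every factor amplitude is nonzero survive.
|000⟩: (-0.9973)(-0.5722)(-0.233) = -0.133
|001⟩: (-0.9973)(-0.5722)(0.9249 + 0.3005i) = (0.5278 + 0.1715i)
|010⟩: (-0.9973)(-0.8047 - 0.1584i)(-0.233) = (-0.187 - 0.03681i)
|011⟩: (-0.9973)(-0.8047 - 0.1584i)(0.9249 + 0.3005i) = (0.6948 + 0.3873i)
|100⟩: (-0.01819 + 0.07176i)(-0.5722)(-0.233) = (-0.002425 + 0.009567i)
|101⟩: (-0.01819 + 0.07176i)(-0.5722)(0.9249 + 0.3005i) = (0.02197 - 0.03485i)
|110⟩: (-0.01819 + 0.07176i)(-0.8047 - 0.1584i)(-0.233) = (-0.006059 + 0.01278i)
|111⟩: (-0.01819 + 0.07176i)(-0.8047 - 0.1584i)(0.9249 + 0.3005i) = (0.04054 - 0.04293i)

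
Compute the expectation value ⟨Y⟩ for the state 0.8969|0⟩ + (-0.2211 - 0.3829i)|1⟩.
-0.6868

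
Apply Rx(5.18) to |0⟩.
-0.8517|0⟩ - 0.524i|1⟩

Rx(5.18) = [[cos(θ/2), −i·sin(θ/2)], [−i·sin(θ/2), cos(θ/2)]]; θ = 5.18, cos(θ/2) ≈ -0.851691, sin(θ/2) ≈ 0.524044.
With a = amp(|0⟩) = 1 and b = amp(|1⟩) = 0:
new amp(|0⟩) = (-0.851691)·a + (-0.524044i)·b = -0.8517
new amp(|1⟩) = (-0.524044i)·a + (-0.851691)·b = -0.524i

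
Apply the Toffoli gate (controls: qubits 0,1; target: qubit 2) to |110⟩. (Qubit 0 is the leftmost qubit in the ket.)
|111⟩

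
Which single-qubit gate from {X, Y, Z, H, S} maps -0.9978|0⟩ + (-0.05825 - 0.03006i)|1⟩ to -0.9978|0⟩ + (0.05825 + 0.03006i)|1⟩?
Z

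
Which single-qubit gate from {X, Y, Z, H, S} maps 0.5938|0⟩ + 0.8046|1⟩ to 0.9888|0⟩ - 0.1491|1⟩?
H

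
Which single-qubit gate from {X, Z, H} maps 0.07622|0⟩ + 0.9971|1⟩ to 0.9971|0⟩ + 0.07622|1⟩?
X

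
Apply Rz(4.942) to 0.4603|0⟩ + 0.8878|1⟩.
(-0.3606 - 0.2861i)|0⟩ + (-0.6956 + 0.5517i)|1⟩

Rz(4.942) = [[e^(−iθ/2), 0], [0, e^(iθ/2)]] with e^(±iθ/2) = cos(θ/2) ± i·sin(θ/2); θ = 4.942, cos(θ/2) ≈ -0.783453, sin(θ/2) ≈ 0.62145.
With a = amp(|0⟩) = 0.4603 and b = amp(|1⟩) = 0.8878:
new amp(|0⟩) = (-0.783453 - 0.62145i)·a = (-0.3606 - 0.2861i)
new amp(|1⟩) = (-0.783453 + 0.62145i)·b = (-0.6956 + 0.5517i)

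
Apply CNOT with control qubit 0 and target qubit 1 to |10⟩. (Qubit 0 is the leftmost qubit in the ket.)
|11⟩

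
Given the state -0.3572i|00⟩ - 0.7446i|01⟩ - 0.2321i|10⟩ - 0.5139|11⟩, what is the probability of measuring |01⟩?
0.5544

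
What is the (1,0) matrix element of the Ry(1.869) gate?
0.8043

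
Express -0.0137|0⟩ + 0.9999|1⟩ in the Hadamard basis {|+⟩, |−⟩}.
0.6973|+⟩ - 0.7167|−⟩

With |ψ⟩ = α|0⟩ + β|1⟩, the Hadamard-basis coefficients are ⟨+|ψ⟩ = (α + β)/√2 and ⟨−|ψ⟩ = (α − β)/√2.
Here α = -0.0137, β = 0.9999: (α + β)/√2 = 0.6973, (α − β)/√2 = -0.7167.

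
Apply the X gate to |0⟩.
|1⟩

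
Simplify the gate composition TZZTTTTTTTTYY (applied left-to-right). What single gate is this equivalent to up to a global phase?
T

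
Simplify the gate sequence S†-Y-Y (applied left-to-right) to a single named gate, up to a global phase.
S†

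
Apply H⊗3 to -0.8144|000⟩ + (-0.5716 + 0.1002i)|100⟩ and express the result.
(-0.49 + 0.03543i)|000⟩ + (-0.49 + 0.03543i)|001⟩ + (-0.49 + 0.03543i)|010⟩ + (-0.49 + 0.03543i)|011⟩ + (-0.08584 - 0.03543i)|100⟩ + (-0.08584 - 0.03543i)|101⟩ + (-0.08584 - 0.03543i)|110⟩ + (-0.08584 - 0.03543i)|111⟩

H⊗3 gives amp(|y⟩) = (1/2√2) Σ_x (−1)^(x·y) amp(|x⟩), where x·y is the number of positions in which both x and y have a 1.
|000⟩: (-0.8144 + (-0.5716 + 0.1002i))/(2√2) = (-0.49 + 0.03543i)
|001⟩: (-0.8144 + (-0.5716 + 0.1002i))/(2√2) = (-0.49 + 0.03543i)
|010⟩: (-0.8144 + (-0.5716 + 0.1002i))/(2√2) = (-0.49 + 0.03543i)
|011⟩: (-0.8144 + (-0.5716 + 0.1002i))/(2√2) = (-0.49 + 0.03543i)
|100⟩: (-0.8144 - (-0.5716 + 0.1002i))/(2√2) = (-0.08584 - 0.03543i)
|101⟩: (-0.8144 - (-0.5716 + 0.1002i))/(2√2) = (-0.08584 - 0.03543i)
|110⟩: (-0.8144 - (-0.5716 + 0.1002i))/(2√2) = (-0.08584 - 0.03543i)
|111⟩: (-0.8144 - (-0.5716 + 0.1002i))/(2√2) = (-0.08584 - 0.03543i)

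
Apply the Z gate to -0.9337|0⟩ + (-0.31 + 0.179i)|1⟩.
-0.9337|0⟩ + (0.31 - 0.179i)|1⟩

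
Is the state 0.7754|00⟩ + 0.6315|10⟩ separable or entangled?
Separable

Writing the state as a|00⟩ + b|01⟩ + c|10⟩ + d|11⟩, it is a product state iff ad − bc = 0.
Here (a, b, c, d) = (0.7754, 0, 0.6315, 0): ad − bc = (0.7754)(0) − (0)(0.6315) = 0, so the state is separable.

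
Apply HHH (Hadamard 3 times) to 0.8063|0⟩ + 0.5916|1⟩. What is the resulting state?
0.9885|0⟩ + 0.1518|1⟩

H² = I, so H^3 = H: a single Hadamard. With (a, b) = (0.8063, 0.5916), H gives ((a + b)/√2, (a − b)/√2) = (0.9885, 0.1518).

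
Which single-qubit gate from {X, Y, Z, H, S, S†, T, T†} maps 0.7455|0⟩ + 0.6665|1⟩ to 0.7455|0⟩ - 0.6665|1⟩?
Z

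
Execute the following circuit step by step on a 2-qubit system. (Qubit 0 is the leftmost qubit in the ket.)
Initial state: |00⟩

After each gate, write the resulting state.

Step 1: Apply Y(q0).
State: i|10⟩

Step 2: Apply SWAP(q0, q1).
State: i|01⟩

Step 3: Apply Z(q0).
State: i|01⟩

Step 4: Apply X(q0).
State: i|11⟩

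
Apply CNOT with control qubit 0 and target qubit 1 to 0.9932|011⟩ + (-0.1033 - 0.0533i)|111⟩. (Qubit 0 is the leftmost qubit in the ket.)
0.9932|011⟩ + (-0.1033 - 0.0533i)|101⟩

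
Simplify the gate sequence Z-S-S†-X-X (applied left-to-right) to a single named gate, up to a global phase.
Z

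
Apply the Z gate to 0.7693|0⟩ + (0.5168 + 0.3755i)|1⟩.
0.7693|0⟩ + (-0.5168 - 0.3755i)|1⟩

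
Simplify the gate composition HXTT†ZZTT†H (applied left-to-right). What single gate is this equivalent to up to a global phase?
Z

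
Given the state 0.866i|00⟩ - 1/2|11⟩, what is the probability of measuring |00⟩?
0.75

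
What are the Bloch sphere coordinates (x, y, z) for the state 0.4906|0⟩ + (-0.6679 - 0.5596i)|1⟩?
(-0.6553, -0.5491, -0.5186)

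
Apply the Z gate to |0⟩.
|0⟩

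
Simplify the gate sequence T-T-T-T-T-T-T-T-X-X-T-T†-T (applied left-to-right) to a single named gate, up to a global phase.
T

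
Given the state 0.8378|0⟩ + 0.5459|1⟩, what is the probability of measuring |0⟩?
0.7019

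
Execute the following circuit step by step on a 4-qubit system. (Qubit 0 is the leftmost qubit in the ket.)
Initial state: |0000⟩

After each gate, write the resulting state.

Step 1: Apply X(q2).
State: |0010⟩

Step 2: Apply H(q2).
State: 1/√2|0000⟩ - 1/√2|0010⟩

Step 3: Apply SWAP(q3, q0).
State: 1/√2|0000⟩ - 1/√2|0010⟩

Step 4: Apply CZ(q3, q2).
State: 1/√2|0000⟩ - 1/√2|0010⟩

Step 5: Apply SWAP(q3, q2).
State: 1/√2|0000⟩ - 1/√2|0001⟩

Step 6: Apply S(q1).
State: 1/√2|0000⟩ - 1/√2|0001⟩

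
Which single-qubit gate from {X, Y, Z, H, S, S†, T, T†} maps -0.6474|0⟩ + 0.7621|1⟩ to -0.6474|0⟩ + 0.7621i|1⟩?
S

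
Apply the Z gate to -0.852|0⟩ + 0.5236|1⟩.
-0.852|0⟩ - 0.5236|1⟩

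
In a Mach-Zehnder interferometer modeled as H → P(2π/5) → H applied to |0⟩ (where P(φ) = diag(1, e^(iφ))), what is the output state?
(0.6545 + 0.4755i)|0⟩ + (0.3455 - 0.4755i)|1⟩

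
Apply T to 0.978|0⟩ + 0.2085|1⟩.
0.978|0⟩ + (0.1474 + 0.1474i)|1⟩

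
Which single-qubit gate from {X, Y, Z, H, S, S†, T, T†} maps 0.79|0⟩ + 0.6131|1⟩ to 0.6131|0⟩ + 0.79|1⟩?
X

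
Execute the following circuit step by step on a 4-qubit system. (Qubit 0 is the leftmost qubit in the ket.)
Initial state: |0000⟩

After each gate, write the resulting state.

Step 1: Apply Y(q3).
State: i|0001⟩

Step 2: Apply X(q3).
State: i|0000⟩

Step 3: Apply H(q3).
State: (1/√2)i|0000⟩ + (1/√2)i|0001⟩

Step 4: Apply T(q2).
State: (1/√2)i|0000⟩ + (1/√2)i|0001⟩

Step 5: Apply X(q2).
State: (1/√2)i|0010⟩ + (1/√2)i|0011⟩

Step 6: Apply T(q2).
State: (-1/2 + (1/2)i)|0010⟩ + (-1/2 + (1/2)i)|0011⟩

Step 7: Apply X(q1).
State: (-1/2 + (1/2)i)|0110⟩ + (-1/2 + (1/2)i)|0111⟩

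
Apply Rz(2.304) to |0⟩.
(0.4067 - 0.9136i)|0⟩

Rz(2.304) = [[e^(−iθ/2), 0], [0, e^(iθ/2)]] with e^(±iθ/2) = cos(θ/2) ± i·sin(θ/2); θ = 2.304, cos(θ/2) ≈ 0.406661, sin(θ/2) ≈ 0.913579.
With a = amp(|0⟩) = 1 and b = amp(|1⟩) = 0:
new amp(|0⟩) = (0.406661 - 0.913579i)·a = (0.4067 - 0.9136i)
new amp(|1⟩) = (0.406661 + 0.913579i)·b = 0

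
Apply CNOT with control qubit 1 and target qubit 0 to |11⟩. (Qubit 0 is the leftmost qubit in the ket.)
|01⟩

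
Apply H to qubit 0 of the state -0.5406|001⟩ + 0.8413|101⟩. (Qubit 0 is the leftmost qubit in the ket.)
0.2126|001⟩ - 0.9772|101⟩

H on qubit 0 mixes each pair of kets that differ only in qubit 0: amplitudes (a, b) of (|…0…⟩, |…1…⟩) become ((a + b)/√2, (a − b)/√2). Kets absent from the input have amplitude 0.
(|001⟩, |101⟩): (a, b) = (-0.5406, 0.8413) → (0.2126, -0.9772)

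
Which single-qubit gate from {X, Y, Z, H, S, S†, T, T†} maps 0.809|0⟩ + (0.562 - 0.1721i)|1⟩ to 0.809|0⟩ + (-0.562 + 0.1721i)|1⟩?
Z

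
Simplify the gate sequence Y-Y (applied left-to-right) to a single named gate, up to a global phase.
I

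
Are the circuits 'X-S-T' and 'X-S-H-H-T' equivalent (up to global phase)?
Yes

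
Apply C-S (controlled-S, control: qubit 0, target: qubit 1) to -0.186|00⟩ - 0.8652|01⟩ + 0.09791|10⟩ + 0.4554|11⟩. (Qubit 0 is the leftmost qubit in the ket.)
-0.186|00⟩ - 0.8652|01⟩ + 0.09791|10⟩ + 0.4554i|11⟩

C-S leaves the control-|0⟩ kets |00⟩, |01⟩ unchanged and applies S to qubit 1 on the control-|1⟩ pair (|10⟩, |11⟩).
S = [[1, 0], [0, i]].
With a = amp(|10⟩) = 0.09791 and b = amp(|11⟩) = 0.4554:
new amp(|10⟩) = (1)·a = 0.09791
new amp(|11⟩) = (i)·b = 0.4554i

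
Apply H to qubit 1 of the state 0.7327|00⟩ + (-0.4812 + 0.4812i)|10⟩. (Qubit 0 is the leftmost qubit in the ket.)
0.5181|00⟩ + 0.5181|01⟩ + (-0.3403 + 0.3403i)|10⟩ + (-0.3403 + 0.3403i)|11⟩

H on qubit 1 mixes each pair of kets that differ only in qubit 1: amplitudes (a, b) of (|…0…⟩, |…1…⟩) become ((a + b)/√2, (a − b)/√2). Kets absent from the input have amplitude 0.
(|00⟩, |01⟩): (a, b) = (0.7327, 0) → (0.5181, 0.5181)
(|10⟩, |11⟩): (a, b) = ((-0.4812 + 0.4812i), 0) → ((-0.3403 + 0.3403i), (-0.3403 + 0.3403i))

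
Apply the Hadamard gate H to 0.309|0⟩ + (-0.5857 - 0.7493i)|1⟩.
(-0.1957 - 0.5298i)|0⟩ + (0.6326 + 0.5298i)|1⟩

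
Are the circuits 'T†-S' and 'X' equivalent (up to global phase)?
No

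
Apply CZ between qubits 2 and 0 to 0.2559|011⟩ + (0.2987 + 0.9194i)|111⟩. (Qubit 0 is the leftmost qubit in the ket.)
0.2559|011⟩ + (-0.2987 - 0.9194i)|111⟩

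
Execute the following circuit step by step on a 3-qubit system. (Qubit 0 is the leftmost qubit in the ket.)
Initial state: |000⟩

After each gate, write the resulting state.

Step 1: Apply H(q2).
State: 1/√2|000⟩ + 1/√2|001⟩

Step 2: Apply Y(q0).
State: (1/√2)i|100⟩ + (1/√2)i|101⟩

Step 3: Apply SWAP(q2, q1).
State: (1/√2)i|100⟩ + (1/√2)i|110⟩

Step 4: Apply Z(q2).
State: (1/√2)i|100⟩ + (1/√2)i|110⟩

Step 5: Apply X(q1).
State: (1/√2)i|100⟩ + (1/√2)i|110⟩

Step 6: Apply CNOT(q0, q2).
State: (1/√2)i|101⟩ + (1/√2)i|111⟩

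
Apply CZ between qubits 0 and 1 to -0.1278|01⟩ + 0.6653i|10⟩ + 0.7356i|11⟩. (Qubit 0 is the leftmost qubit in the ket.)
-0.1278|01⟩ + 0.6653i|10⟩ - 0.7356i|11⟩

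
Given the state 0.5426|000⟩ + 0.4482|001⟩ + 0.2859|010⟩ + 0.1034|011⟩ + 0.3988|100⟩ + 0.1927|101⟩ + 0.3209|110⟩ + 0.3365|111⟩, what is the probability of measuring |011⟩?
0.01069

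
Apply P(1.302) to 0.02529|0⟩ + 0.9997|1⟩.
0.02529|0⟩ + (0.2655 + 0.9638i)|1⟩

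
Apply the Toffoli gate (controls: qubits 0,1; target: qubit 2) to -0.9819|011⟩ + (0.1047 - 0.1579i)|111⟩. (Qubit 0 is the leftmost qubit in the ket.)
-0.9819|011⟩ + (0.1047 - 0.1579i)|110⟩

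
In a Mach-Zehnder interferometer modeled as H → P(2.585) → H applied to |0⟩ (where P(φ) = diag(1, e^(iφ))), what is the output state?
(0.07547 + 0.2641i)|0⟩ + (0.9245 - 0.2641i)|1⟩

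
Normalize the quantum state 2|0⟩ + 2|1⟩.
1/√2|0⟩ + 1/√2|1⟩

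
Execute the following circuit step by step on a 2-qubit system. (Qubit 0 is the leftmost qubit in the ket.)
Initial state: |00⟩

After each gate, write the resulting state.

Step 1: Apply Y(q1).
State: i|01⟩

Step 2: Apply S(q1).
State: -|01⟩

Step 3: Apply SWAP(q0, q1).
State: -|10⟩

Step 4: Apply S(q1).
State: -|10⟩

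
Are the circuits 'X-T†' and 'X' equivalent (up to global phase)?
No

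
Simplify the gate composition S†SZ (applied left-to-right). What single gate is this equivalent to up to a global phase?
Z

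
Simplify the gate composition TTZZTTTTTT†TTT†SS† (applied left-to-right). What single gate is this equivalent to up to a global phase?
T†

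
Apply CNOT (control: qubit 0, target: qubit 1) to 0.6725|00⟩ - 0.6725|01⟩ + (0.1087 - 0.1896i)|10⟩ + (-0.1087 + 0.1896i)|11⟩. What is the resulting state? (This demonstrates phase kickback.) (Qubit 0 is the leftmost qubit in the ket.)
0.6725|00⟩ - 0.6725|01⟩ + (-0.1087 + 0.1896i)|10⟩ + (0.1087 - 0.1896i)|11⟩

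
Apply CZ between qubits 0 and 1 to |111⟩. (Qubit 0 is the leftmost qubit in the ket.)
-|111⟩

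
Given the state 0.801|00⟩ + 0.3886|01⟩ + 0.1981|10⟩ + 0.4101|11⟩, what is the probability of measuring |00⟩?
0.6416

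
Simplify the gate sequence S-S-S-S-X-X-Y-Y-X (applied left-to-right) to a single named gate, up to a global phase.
X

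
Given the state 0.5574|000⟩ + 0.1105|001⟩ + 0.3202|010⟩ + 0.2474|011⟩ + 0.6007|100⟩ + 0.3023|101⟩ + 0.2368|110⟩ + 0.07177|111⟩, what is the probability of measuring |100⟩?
0.3608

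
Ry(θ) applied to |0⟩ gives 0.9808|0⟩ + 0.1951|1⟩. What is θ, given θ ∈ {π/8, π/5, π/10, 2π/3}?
π/8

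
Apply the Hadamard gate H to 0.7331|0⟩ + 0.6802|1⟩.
0.9994|0⟩ + 0.03741|1⟩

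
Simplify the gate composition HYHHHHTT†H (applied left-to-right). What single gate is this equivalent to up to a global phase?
Y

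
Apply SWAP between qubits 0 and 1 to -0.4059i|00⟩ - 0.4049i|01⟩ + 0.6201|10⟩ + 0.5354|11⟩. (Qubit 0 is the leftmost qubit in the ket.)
-0.4059i|00⟩ + 0.6201|01⟩ - 0.4049i|10⟩ + 0.5354|11⟩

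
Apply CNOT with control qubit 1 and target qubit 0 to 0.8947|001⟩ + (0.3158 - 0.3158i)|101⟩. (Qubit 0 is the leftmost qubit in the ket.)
0.8947|001⟩ + (0.3158 - 0.3158i)|101⟩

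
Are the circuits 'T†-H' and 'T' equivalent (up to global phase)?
No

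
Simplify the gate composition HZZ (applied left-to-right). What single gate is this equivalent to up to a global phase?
H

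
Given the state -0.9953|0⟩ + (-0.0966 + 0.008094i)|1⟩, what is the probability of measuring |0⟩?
0.9906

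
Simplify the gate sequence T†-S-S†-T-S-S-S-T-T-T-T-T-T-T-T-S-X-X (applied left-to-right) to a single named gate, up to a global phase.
I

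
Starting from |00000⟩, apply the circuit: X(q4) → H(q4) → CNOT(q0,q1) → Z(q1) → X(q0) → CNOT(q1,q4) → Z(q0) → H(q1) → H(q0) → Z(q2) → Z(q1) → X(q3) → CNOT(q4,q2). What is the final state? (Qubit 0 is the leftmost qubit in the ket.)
-1/√8|00010⟩ + 1/√8|00111⟩ + 1/√8|01010⟩ - 1/√8|01111⟩ + 1/√8|10010⟩ - 1/√8|10111⟩ - 1/√8|11010⟩ + 1/√8|11111⟩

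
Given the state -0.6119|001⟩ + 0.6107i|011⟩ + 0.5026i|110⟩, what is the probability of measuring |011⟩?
0.373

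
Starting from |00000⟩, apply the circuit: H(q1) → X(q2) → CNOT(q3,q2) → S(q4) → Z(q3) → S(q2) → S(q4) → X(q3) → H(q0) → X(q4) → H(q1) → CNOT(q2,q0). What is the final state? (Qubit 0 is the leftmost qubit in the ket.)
(1/√2)i|00111⟩ + (1/√2)i|10111⟩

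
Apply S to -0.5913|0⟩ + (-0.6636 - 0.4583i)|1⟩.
-0.5913|0⟩ + (0.4583 - 0.6636i)|1⟩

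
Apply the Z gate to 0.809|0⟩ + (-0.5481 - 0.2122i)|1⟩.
0.809|0⟩ + (0.5481 + 0.2122i)|1⟩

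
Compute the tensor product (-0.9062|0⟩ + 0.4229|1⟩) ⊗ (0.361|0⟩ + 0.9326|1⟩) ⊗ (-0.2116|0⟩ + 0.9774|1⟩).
0.06922|000⟩ - 0.3197|001⟩ + 0.1788|010⟩ - 0.826|011⟩ - 0.0323|100⟩ + 0.1492|101⟩ - 0.08345|110⟩ + 0.3855|111⟩

amp(|b₁b₂…⟩) = product of the factor amplitudes for bits b₁, b₂, …; only kets whose every factor amplitude is nonzero survive.
|000⟩: (-0.9062)(0.361)(-0.2116) = 0.06922
|001⟩: (-0.9062)(0.361)(0.9774) = -0.3197
|010⟩: (-0.9062)(0.9326)(-0.2116) = 0.1788
|011⟩: (-0.9062)(0.9326)(0.9774) = -0.826
|100⟩: (0.4229)(0.361)(-0.2116) = -0.0323
|101⟩: (0.4229)(0.361)(0.9774) = 0.1492
|110⟩: (0.4229)(0.9326)(-0.2116) = -0.08345
|111⟩: (0.4229)(0.9326)(0.9774) = 0.3855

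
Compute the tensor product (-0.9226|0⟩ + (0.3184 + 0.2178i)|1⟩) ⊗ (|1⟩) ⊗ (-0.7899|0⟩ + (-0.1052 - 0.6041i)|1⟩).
0.7288|010⟩ + (0.09706 + 0.5573i)|011⟩ + (-0.2515 - 0.172i)|110⟩ + (0.09808 - 0.2153i)|111⟩

amp(|b₁b₂…⟩) = product of the factor amplitudes for bits b₁, b₂, …; only kets whose every factor amplitude is nonzero survive.
|010⟩: (-0.9226)(1)(-0.7899) = 0.7288
|011⟩: (-0.9226)(1)(-0.1052 - 0.6041i) = (0.09706 + 0.5573i)
|110⟩: (0.3184 + 0.2178i)(1)(-0.7899) = (-0.2515 - 0.172i)
|111⟩: (0.3184 + 0.2178i)(1)(-0.1052 - 0.6041i) = (0.09808 - 0.2153i)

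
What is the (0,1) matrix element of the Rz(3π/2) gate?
0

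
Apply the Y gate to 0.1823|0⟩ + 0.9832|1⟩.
-0.9832i|0⟩ + 0.1823i|1⟩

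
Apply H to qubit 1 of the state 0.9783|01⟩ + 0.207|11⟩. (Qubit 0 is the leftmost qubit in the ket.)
0.6918|00⟩ - 0.6918|01⟩ + 0.1464|10⟩ - 0.1464|11⟩

H on qubit 1 mixes each pair of kets that differ only in qubit 1: amplitudes (a, b) of (|…0…⟩, |…1…⟩) become ((a + b)/√2, (a − b)/√2). Kets absent from the input have amplitude 0.
(|00⟩, |01⟩): (a, b) = (0, 0.9783) → (0.6918, -0.6918)
(|10⟩, |11⟩): (a, b) = (0, 0.207) → (0.1464, -0.1464)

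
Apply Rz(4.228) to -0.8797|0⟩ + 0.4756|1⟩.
(0.4547 + 0.7531i)|0⟩ + (-0.2458 + 0.4071i)|1⟩

Rz(4.228) = [[e^(−iθ/2), 0], [0, e^(iθ/2)]] with e^(±iθ/2) = cos(θ/2) ± i·sin(θ/2); θ = 4.228, cos(θ/2) ≈ -0.516881, sin(θ/2) ≈ 0.856057.
With a = amp(|0⟩) = -0.8797 and b = amp(|1⟩) = 0.4756:
new amp(|0⟩) = (-0.516881 - 0.856057i)·a = (0.4547 + 0.7531i)
new amp(|1⟩) = (-0.516881 + 0.856057i)·b = (-0.2458 + 0.4071i)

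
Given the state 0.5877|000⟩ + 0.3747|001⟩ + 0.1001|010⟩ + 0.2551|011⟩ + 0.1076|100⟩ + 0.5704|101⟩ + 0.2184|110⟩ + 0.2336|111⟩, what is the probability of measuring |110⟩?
0.0477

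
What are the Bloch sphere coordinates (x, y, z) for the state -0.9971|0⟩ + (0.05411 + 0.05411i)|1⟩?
(-0.1079, -0.1079, 0.9884)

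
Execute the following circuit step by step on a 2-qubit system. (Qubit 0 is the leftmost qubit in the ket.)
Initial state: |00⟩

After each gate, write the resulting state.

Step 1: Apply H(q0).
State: 1/√2|00⟩ + 1/√2|10⟩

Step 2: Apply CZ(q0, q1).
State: 1/√2|00⟩ + 1/√2|10⟩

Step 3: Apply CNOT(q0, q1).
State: 1/√2|00⟩ + 1/√2|11⟩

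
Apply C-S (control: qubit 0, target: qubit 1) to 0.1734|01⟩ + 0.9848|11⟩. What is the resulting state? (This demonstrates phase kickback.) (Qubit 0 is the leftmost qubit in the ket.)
0.1734|01⟩ + 0.9848i|11⟩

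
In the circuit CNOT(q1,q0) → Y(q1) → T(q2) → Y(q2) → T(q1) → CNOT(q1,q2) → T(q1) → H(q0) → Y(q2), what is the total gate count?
9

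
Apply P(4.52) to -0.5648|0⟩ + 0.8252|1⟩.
-0.5648|0⟩ + (-0.1578 - 0.81i)|1⟩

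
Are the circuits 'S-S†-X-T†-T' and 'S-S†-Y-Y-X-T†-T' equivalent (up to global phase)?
Yes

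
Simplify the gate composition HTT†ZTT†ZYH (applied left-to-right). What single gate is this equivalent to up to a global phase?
Y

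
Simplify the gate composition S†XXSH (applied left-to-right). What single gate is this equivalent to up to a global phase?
H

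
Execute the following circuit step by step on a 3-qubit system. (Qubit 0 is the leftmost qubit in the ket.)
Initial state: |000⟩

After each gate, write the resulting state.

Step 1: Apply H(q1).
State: 1/√2|000⟩ + 1/√2|010⟩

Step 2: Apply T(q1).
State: 1/√2|000⟩ + (1/2 + (1/2)i)|010⟩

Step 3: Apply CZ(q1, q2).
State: 1/√2|000⟩ + (1/2 + (1/2)i)|010⟩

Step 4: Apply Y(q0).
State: (1/√2)i|100⟩ + (-1/2 + (1/2)i)|110⟩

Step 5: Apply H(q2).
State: (1/2)i|100⟩ + (1/2)i|101⟩ + (-1/√8 + (1/√8)i)|110⟩ + (-1/√8 + (1/√8)i)|111⟩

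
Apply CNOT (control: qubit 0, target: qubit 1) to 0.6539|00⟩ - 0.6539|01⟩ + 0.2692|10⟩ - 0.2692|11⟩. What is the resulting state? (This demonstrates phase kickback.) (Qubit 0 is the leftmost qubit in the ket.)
0.6539|00⟩ - 0.6539|01⟩ - 0.2692|10⟩ + 0.2692|11⟩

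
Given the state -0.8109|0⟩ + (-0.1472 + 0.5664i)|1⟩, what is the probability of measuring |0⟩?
0.6576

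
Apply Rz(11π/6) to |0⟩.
(-0.9659 - 0.2588i)|0⟩

Rz(11π/6) = [[e^(−iθ/2), 0], [0, e^(iθ/2)]] with e^(±iθ/2) = cos(θ/2) ± i·sin(θ/2); θ = 11π/6, cos(θ/2) ≈ -0.965926, sin(θ/2) ≈ 0.258819.
With a = amp(|0⟩) = 1 and b = amp(|1⟩) = 0:
new amp(|0⟩) = (-0.965926 - 0.258819i)·a = (-0.9659 - 0.2588i)
new amp(|1⟩) = (-0.965926 + 0.258819i)·b = 0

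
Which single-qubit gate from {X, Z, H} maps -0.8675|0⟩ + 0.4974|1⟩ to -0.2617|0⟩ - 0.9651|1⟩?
H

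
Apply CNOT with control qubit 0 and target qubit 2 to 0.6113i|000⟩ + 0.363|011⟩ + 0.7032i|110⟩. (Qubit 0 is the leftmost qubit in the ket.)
0.6113i|000⟩ + 0.363|011⟩ + 0.7032i|111⟩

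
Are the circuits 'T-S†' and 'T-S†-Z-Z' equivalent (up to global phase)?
Yes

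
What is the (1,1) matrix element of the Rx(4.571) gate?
-0.6554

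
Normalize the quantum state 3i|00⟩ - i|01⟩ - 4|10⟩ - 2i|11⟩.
0.5477i|00⟩ - 0.1826i|01⟩ - 0.7303|10⟩ - 0.3651i|11⟩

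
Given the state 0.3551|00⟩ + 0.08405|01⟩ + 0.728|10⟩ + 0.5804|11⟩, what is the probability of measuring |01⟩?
0.007064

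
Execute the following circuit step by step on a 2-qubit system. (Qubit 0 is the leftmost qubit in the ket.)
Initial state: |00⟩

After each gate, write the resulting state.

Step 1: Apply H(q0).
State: 1/√2|00⟩ + 1/√2|10⟩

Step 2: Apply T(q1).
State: 1/√2|00⟩ + 1/√2|10⟩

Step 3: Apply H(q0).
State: |00⟩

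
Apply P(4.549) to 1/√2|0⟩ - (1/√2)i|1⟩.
1/√2|0⟩ + (-0.6977 + 0.115i)|1⟩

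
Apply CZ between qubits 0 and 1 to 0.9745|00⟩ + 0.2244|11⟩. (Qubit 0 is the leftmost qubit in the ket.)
0.9745|00⟩ - 0.2244|11⟩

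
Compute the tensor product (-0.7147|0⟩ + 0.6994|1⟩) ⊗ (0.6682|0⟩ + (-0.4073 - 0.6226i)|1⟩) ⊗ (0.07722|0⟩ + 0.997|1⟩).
-0.03688|000⟩ - 0.4761|001⟩ + (0.02248 + 0.03436i)|010⟩ + (0.2902 + 0.4436i)|011⟩ + 0.03609|100⟩ + 0.4659|101⟩ + (-0.022 - 0.03363i)|110⟩ + (-0.284 - 0.4341i)|111⟩

amp(|b₁b₂…⟩) = product of the factor amplitudes for bits b₁, b₂, …; only kets whose every factor amplitude is nonzero survive.
|000⟩: (-0.7147)(0.6682)(0.07722) = -0.03688
|001⟩: (-0.7147)(0.6682)(0.997) = -0.4761
|010⟩: (-0.7147)(-0.4073 - 0.6226i)(0.07722) = (0.02248 + 0.03436i)
|011⟩: (-0.7147)(-0.4073 - 0.6226i)(0.997) = (0.2902 + 0.4436i)
|100⟩: (0.6994)(0.6682)(0.07722) = 0.03609
|101⟩: (0.6994)(0.6682)(0.997) = 0.4659
|110⟩: (0.6994)(-0.4073 - 0.6226i)(0.07722) = (-0.022 - 0.03363i)
|111⟩: (0.6994)(-0.4073 - 0.6226i)(0.997) = (-0.284 - 0.4341i)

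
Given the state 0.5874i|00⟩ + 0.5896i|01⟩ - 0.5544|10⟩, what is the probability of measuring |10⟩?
0.3074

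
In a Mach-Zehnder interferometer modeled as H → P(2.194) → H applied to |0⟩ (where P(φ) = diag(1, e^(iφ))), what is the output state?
(0.2082 + 0.406i)|0⟩ + (0.7918 - 0.406i)|1⟩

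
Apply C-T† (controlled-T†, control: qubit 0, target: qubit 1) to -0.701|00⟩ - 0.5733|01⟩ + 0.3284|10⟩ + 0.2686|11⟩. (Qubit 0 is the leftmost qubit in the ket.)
-0.701|00⟩ - 0.5733|01⟩ + 0.3284|10⟩ + (0.1899 - 0.1899i)|11⟩

C-T† leaves the control-|0⟩ kets |00⟩, |01⟩ unchanged and applies T† to qubit 1 on the control-|1⟩ pair (|10⟩, |11⟩).
T† = [[1, 0], [0, (1/√2 - (1/√2)i)]].
With a = amp(|10⟩) = 0.3284 and b = amp(|11⟩) = 0.2686:
new amp(|10⟩) = (1)·a = 0.3284
new amp(|11⟩) = (1/√2 - (1/√2)i)·b = (0.1899 - 0.1899i)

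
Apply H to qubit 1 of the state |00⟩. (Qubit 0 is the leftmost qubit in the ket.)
1/√2|00⟩ + 1/√2|01⟩

H on qubit 1 mixes each pair of kets that differ only in qubit 1: amplitudes (a, b) of (|…0…⟩, |…1…⟩) become ((a + b)/√2, (a − b)/√2). Kets absent from the input have amplitude 0.
(|00⟩, |01⟩): (a, b) = (1, 0) → (1/√2, 1/√2)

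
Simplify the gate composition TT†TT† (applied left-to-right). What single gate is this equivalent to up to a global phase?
I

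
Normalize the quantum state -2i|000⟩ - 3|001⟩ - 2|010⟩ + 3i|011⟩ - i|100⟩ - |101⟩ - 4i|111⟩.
-0.3015i|000⟩ - 0.4523|001⟩ - 0.3015|010⟩ + 0.4523i|011⟩ - 0.1508i|100⟩ - 0.1508|101⟩ - 0.603i|111⟩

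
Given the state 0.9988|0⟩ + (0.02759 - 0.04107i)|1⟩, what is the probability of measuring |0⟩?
0.9976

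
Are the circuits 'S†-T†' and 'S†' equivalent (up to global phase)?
No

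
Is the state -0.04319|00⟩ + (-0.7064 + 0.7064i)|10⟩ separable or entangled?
Separable

Writing the state as a|00⟩ + b|01⟩ + c|10⟩ + d|11⟩, it is a product state iff ad − bc = 0.
Here (a, b, c, d) = (-0.04319, 0, (-0.7064 + 0.7064i), 0): ad − bc = (-0.04319)(0) − (0)(-0.7064 + 0.7064i) = 0, so the state is separable.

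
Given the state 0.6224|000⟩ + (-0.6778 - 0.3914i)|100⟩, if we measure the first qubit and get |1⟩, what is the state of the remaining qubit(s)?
(-0.866 - 0.5001i)|00⟩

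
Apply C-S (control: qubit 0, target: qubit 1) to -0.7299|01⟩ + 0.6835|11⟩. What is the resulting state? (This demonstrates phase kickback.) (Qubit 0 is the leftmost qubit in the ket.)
-0.7299|01⟩ + 0.6835i|11⟩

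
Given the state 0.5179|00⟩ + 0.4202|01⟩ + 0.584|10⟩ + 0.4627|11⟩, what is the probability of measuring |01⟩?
0.1766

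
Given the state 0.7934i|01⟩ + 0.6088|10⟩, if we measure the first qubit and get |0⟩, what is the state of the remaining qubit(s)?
i|1⟩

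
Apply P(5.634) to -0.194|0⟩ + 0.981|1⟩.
-0.194|0⟩ + (0.7814 - 0.5931i)|1⟩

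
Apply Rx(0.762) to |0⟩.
0.9283|0⟩ - 0.3718i|1⟩

Rx(0.762) = [[cos(θ/2), −i·sin(θ/2)], [−i·sin(θ/2), cos(θ/2)]]; θ = 0.762, cos(θ/2) ≈ 0.928293, sin(θ/2) ≈ 0.371849.
With a = amp(|0⟩) = 1 and b = amp(|1⟩) = 0:
new amp(|0⟩) = (0.928293)·a + (-0.371849i)·b = 0.9283
new amp(|1⟩) = (-0.371849i)·a + (0.928293)·b = -0.3718i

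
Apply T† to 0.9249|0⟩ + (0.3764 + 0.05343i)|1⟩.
0.9249|0⟩ + (0.3039 - 0.2284i)|1⟩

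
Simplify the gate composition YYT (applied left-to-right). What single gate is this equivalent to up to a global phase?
T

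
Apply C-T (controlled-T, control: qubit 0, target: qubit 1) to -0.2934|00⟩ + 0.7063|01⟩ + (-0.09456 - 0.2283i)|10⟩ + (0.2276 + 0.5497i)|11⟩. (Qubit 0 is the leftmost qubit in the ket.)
-0.2934|00⟩ + 0.7063|01⟩ + (-0.09456 - 0.2283i)|10⟩ + (-0.2278 + 0.5496i)|11⟩

C-T leaves the control-|0⟩ kets |00⟩, |01⟩ unchanged and applies T to qubit 1 on the control-|1⟩ pair (|10⟩, |11⟩).
T = [[1, 0], [0, (1/√2 + (1/√2)i)]].
With a = amp(|10⟩) = (-0.09456 - 0.2283i) and b = amp(|11⟩) = (0.2276 + 0.5497i):
new amp(|10⟩) = (1)·a = (-0.09456 - 0.2283i)
new amp(|11⟩) = (1/√2 + (1/√2)i)·b = (-0.2278 + 0.5496i)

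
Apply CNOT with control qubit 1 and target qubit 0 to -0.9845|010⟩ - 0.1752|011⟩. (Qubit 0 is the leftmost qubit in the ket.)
-0.9845|110⟩ - 0.1752|111⟩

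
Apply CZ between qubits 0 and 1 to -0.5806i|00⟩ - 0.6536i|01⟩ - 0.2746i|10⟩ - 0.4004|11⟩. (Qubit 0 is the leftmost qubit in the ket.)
-0.5806i|00⟩ - 0.6536i|01⟩ - 0.2746i|10⟩ + 0.4004|11⟩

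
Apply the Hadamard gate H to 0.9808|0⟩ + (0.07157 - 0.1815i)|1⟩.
(0.7441 - 0.1283i)|0⟩ + (0.6429 + 0.1283i)|1⟩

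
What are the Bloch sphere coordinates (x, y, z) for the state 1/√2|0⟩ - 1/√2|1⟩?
(-1, 0, 0)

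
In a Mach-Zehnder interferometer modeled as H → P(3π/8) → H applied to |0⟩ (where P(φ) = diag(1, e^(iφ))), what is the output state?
(0.6913 + 0.4619i)|0⟩ + (0.3087 - 0.4619i)|1⟩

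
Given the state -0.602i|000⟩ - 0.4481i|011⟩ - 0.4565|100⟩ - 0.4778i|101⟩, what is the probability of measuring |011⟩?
0.2008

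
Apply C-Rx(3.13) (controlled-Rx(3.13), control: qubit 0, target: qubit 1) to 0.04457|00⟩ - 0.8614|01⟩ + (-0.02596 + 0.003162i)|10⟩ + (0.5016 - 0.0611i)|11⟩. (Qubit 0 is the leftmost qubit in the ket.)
0.04457|00⟩ - 0.8614|01⟩ + (-0.06125 - 0.5016i)|10⟩ + (0.006069 + 0.02561i)|11⟩

C-Rx(3.13) leaves the control-|0⟩ kets |00⟩, |01⟩ unchanged and applies Rx(3.13) to qubit 1 on the control-|1⟩ pair (|10⟩, |11⟩).
Rx(3.13) = [[cos(θ/2), −i·sin(θ/2)], [−i·sin(θ/2), cos(θ/2)]]; θ = 3.13, cos(θ/2) ≈ 0.00579629, sin(θ/2) ≈ 0.999983.
With a = amp(|10⟩) = (-0.02596 + 0.003162i) and b = amp(|11⟩) = (0.5016 - 0.0611i):
new amp(|10⟩) = (0.00579629)·a + (-0.999983i)·b = (-0.06125 - 0.5016i)
new amp(|11⟩) = (-0.999983i)·a + (0.00579629)·b = (0.006069 + 0.02561i)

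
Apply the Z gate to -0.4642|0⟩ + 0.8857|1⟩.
-0.4642|0⟩ - 0.8857|1⟩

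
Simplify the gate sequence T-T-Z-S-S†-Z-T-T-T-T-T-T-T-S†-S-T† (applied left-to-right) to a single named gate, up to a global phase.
I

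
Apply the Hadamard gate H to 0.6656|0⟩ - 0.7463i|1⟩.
(0.4707 - 0.5277i)|0⟩ + (0.4707 + 0.5277i)|1⟩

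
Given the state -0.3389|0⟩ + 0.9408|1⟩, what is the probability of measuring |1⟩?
0.8851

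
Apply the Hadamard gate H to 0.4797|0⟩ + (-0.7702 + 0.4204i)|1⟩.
(-0.2054 + 0.2973i)|0⟩ + (0.8838 - 0.2973i)|1⟩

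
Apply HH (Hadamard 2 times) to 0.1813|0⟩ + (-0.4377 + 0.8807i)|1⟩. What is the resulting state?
0.1813|0⟩ + (-0.4377 + 0.8807i)|1⟩

H² = I, so an even number of Hadamards cancels: H^2 = I and the state is unchanged.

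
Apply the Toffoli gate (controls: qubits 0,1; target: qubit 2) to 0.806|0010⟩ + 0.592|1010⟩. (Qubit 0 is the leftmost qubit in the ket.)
0.806|0010⟩ + 0.592|1010⟩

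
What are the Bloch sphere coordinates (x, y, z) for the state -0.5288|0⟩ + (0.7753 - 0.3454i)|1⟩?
(-0.82, 0.3653, -0.4408)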